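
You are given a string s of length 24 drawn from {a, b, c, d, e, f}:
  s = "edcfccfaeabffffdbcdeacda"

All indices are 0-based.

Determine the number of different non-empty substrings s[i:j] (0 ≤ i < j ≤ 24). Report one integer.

276

rank→(start, suffix):
  0 → (23, 'a')
  1 → (9, 'abffffdbcdeacda')
  2 → (20, 'acda')
  3 → (7, 'aeabffffdbcdeacda')
  4 → (16, 'bcdeacda')
  5 → (10, 'bffffdbcdeacda')
  6 → (4, 'ccfaeabffffdbcdeacda')
  7 → (21, 'cda')
  8 → (17, 'cdeacda')
  9 → (5, 'cfaeabffffdbcdeacda')
  10 → (2, 'cfccfaeabffffdbcdeacda')
  11 → (22, 'da')
  12 → (15, 'dbcdeacda')
  13 → (1, 'dcfccfaeabffffdbcdeacda')
  14 → (18, 'deacda')
  15 → (8, 'eabffffdbcdeacda')
  16 → (19, 'eacda')
  17 → (0, 'edcfccfaeabffffdbcdeacda')
  18 → (6, 'faeabffffdbcdeacda')
  19 → (3, 'fccfaeabffffdbcdeacda')
  20 → (14, 'fdbcdeacda')
  21 → (13, 'ffdbcdeacda')
  22 → (12, 'fffdbcdeacda')
  23 → (11, 'ffffdbcdeacda')

SA = [23, 9, 20, 7, 16, 10, 4, 21, 17, 5, 2, 22, 15, 1, 18, 8, 19, 0, 6, 3, 14, 13, 12, 11]
[i] adj suffixes → lcp
  [1] 23/9 → 1 ('a')
  [2] 9/20 → 1 ('a')
  [3] 20/7 → 1 ('a')
  [4] 7/16 → 0 ('')
  [5] 16/10 → 1 ('b')
  [6] 10/4 → 0 ('')
  [7] 4/21 → 1 ('c')
  [8] 21/17 → 2 ('cd')
  [9] 17/5 → 1 ('c')
  [10] 5/2 → 2 ('cf')
  [11] 2/22 → 0 ('')
  [12] 22/15 → 1 ('d')
  [13] 15/1 → 1 ('d')
  [14] 1/18 → 1 ('d')
  [15] 18/8 → 0 ('')
  [16] 8/19 → 2 ('ea')
  [17] 19/0 → 1 ('e')
  [18] 0/6 → 0 ('')
  [19] 6/3 → 1 ('f')
  [20] 3/14 → 1 ('f')
  [21] 14/13 → 1 ('f')
  [22] 13/12 → 2 ('ff')
  [23] 12/11 → 3 ('fff')

n(n+1)/2 = 24·25/2 = 300
Σ LCP = 0 + 1 + 1 + 1 + 0 + 1 + 0 + 1 + 2 + 1 + 2 + 0 + 1 + 1 + 1 + 0 + 2 + 1 + 0 + 1 + 1 + 1 + 2 + 3 = 24
distinct = 300 − 24 = 276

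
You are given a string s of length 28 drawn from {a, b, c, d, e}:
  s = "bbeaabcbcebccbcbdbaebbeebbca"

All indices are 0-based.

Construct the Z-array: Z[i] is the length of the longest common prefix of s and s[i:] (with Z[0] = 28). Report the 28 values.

Z[0]=28
i=1: i≥r, start 0; Z[1]=1 grow→box=[1,2)
i=2: i≥r, start 0; Z[2]=0
i=3: i≥r, start 0; Z[3]=0
i=4: i≥r, start 0; Z[4]=0
i=5: i≥r, start 0; Z[5]=1 grow→box=[5,6)
i=6: i≥r, start 0; Z[6]=0
i=7: i≥r, start 0; Z[7]=1 grow→box=[7,8)
i=8: i≥r, start 0; Z[8]=0
i=9: i≥r, start 0; Z[9]=0
i=10: i≥r, start 0; Z[10]=1 grow→box=[10,11)
i=11: i≥r, start 0; Z[11]=0
i=12: i≥r, start 0; Z[12]=0
i=13: i≥r, start 0; Z[13]=1 grow→box=[13,14)
i=14: i≥r, start 0; Z[14]=0
i=15: i≥r, start 0; Z[15]=1 grow→box=[15,16)
i=16: i≥r, start 0; Z[16]=0
i=17: i≥r, start 0; Z[17]=1 grow→box=[17,18)
i=18: i≥r, start 0; Z[18]=0
i=19: i≥r, start 0; Z[19]=0
i=20: i≥r, start 0; Z[20]=3 grow→box=[20,23)
i=21: min(r-i=2, Z[1]=1)=1; Z[21]=1
i=22: min(r-i=1, Z[2]=0)=0; Z[22]=0
i=23: i≥r, start 0; Z[23]=0
i=24: i≥r, start 0; Z[24]=2 grow→box=[24,26)
i=25: min(r-i=1, Z[1]=1)=1; Z[25]=1
i=26: i≥r, start 0; Z[26]=0
i=27: i≥r, start 0; Z[27]=0

[28, 1, 0, 0, 0, 1, 0, 1, 0, 0, 1, 0, 0, 1, 0, 1, 0, 1, 0, 0, 3, 1, 0, 0, 2, 1, 0, 0]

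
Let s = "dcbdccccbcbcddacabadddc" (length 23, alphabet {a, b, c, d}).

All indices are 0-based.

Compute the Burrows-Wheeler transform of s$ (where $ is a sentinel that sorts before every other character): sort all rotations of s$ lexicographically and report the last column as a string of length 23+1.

rank  rotation                  last
    0  $dcbdccccbcbcddacabadddc  c
    1  abadddc$dcbdccccbcbcddac  c
    2  acabadddc$dcbdccccbcbcdd  d
    3  adddc$dcbdccccbcbcddacab  b
    4  badddc$dcbdccccbcbcddaca  a
    5  bcbcddacabadddc$dcbdcccc  c
    6  bcddacabadddc$dcbdccccbc  c
    7  bdccccbcbcddacabadddc$dc  c
    8  c$dcbdccccbcbcddacabaddd  d
    9  cabadddc$dcbdccccbcbcdda  a
   10  cbcbcddacabadddc$dcbdccc  c
   11  cbcddacabadddc$dcbdccccb  b
   12  cbdccccbcbcddacabadddc$d  d
   13  ccbcbcddacabadddc$dcbdcc  c
   14  cccbcbcddacabadddc$dcbdc  c
   15  ccccbcbcddacabadddc$dcbd  d
   16  cddacabadddc$dcbdccccbcb  b
   17  dacabadddc$dcbdccccbcbcd  d
   18  dc$dcbdccccbcbcddacabadd  d
   19  dcbdccccbcbcddacabadddc$  $
   20  dccccbcbcddacabadddc$dcb  b
   21  ddacabadddc$dcbdccccbcbc  c
   22  ddc$dcbdccccbcbcddacabad  d
   23  dddc$dcbdccccbcbcddacaba  a

ccdbacccdacbdccdbdd$bcda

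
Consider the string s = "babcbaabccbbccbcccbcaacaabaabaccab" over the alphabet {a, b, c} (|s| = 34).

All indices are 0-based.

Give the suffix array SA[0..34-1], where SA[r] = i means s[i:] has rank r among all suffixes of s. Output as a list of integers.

[23, 26, 5, 20, 32, 24, 27, 1, 6, 21, 29, 33, 25, 4, 0, 28, 10, 18, 2, 7, 11, 14, 22, 19, 31, 3, 9, 17, 13, 30, 8, 16, 12, 15]

rank | idx | suffix
   0 |  23 | aabaabaccab
   1 |  26 | aabaccab
   2 |   5 | aabccbbccbcccbcaacaabaabaccab
   3 |  20 | aacaabaabaccab
   4 |  32 | ab
   5 |  24 | abaabaccab
   6 |  27 | abaccab
   7 |   1 | abcbaabccbbccbcccbcaacaabaabaccab
   8 |   6 | abccbbccbcccbcaacaabaabaccab
   9 |  21 | acaabaabaccab
  10 |  29 | accab
  11 |  33 | b
  12 |  25 | baabaccab
  13 |   4 | baabccbbccbcccbcaacaabaabaccab
  14 |   0 | babcbaabccbbccbcccbcaacaabaabaccab
  15 |  28 | baccab
  16 |  10 | bbccbcccbcaacaabaabaccab
  17 |  18 | bcaacaabaabaccab
  18 |   2 | bcbaabccbbccbcccbcaacaabaabaccab
  19 |   7 | bccbbccbcccbcaacaabaabaccab
  20 |  11 | bccbcccbcaacaabaabaccab
  21 |  14 | bcccbcaacaabaabaccab
  22 |  22 | caabaabaccab
  23 |  19 | caacaabaabaccab
  24 |  31 | cab
  25 |   3 | cbaabccbbccbcccbcaacaabaabaccab
  26 |   9 | cbbccbcccbcaacaabaabaccab
  27 |  17 | cbcaacaabaabaccab
  28 |  13 | cbcccbcaacaabaabaccab
  29 |  30 | ccab
  30 |   8 | ccbbccbcccbcaacaabaabaccab
  31 |  16 | ccbcaacaabaabaccab
  32 |  12 | ccbcccbcaacaabaabaccab
  33 |  15 | cccbcaacaabaabaccab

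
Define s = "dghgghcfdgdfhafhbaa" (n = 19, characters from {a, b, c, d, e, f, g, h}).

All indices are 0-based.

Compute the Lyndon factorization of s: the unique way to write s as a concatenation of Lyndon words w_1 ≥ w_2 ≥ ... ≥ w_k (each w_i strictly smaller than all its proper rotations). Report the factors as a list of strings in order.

emit factor 1: 'dghggh' (i=0, period=6)
emit factor 2: 'cfdgdfh' (i=6, period=7)
emit factor 3: 'afhb' (i=13, period=4)
emit factor 4: 'a' (i=17, period=1)
emit factor 5: 'a' (i=18, period=1)

["dghggh", "cfdgdfh", "afhb", "a", "a"]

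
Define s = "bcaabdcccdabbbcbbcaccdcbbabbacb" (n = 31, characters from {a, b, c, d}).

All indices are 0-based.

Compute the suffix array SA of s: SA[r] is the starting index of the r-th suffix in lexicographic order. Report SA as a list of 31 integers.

[2, 25, 10, 3, 28, 18, 30, 24, 27, 23, 26, 11, 15, 12, 0, 16, 13, 4, 1, 17, 29, 22, 14, 6, 7, 19, 8, 20, 9, 21, 5]

sorted suffixes:
  #0 SA[0]=2  'aabdcccdabbbcbbcaccdcbbabbacb'
  #1 SA[1]=25  'abbacb'
  #2 SA[2]=10  'abbbcbbcaccdcbbabbacb'
  #3 SA[3]=3  'abdcccdabbbcbbcaccdcbbabbacb'
  #4 SA[4]=28  'acb'
  #5 SA[5]=18  'accdcbbabbacb'
  #6 SA[6]=30  'b'
  #7 SA[7]=24  'babbacb'
  #8 SA[8]=27  'bacb'
  #9 SA[9]=23  'bbabbacb'
  #10 SA[10]=26  'bbacb'
  #11 SA[11]=11  'bbbcbbcaccdcbbabbacb'
  #12 SA[12]=15  'bbcaccdcbbabbacb'
  #13 SA[13]=12  'bbcbbcaccdcbbabbacb'
  #14 SA[14]=0  'bcaabdcccdabbbcbbcaccdcbbabbacb'
  #15 SA[15]=16  'bcaccdcbbabbacb'
  #16 SA[16]=13  'bcbbcaccdcbbabbacb'
  #17 SA[17]=4  'bdcccdabbbcbbcaccdcbbabbacb'
  #18 SA[18]=1  'caabdcccdabbbcbbcaccdcbbabbacb'
  #19 SA[19]=17  'caccdcbbabbacb'
  #20 SA[20]=29  'cb'
  #21 SA[21]=22  'cbbabbacb'
  #22 SA[22]=14  'cbbcaccdcbbabbacb'
  #23 SA[23]=6  'cccdabbbcbbcaccdcbbabbacb'
  #24 SA[24]=7  'ccdabbbcbbcaccdcbbabbacb'
  #25 SA[25]=19  'ccdcbbabbacb'
  #26 SA[26]=8  'cdabbbcbbcaccdcbbabbacb'
  #27 SA[27]=20  'cdcbbabbacb'
  #28 SA[28]=9  'dabbbcbbcaccdcbbabbacb'
  #29 SA[29]=21  'dcbbabbacb'
  #30 SA[30]=5  'dcccdabbbcbbcaccdcbbabbacb'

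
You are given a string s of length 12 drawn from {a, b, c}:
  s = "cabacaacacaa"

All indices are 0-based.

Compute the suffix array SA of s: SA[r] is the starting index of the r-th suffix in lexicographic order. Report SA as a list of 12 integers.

[11, 10, 5, 1, 8, 3, 6, 2, 9, 4, 0, 7]

rank | idx | suffix
   0 |  11 | a
   1 |  10 | aa
   2 |   5 | aacacaa
   3 |   1 | abacaacacaa
   4 |   8 | acaa
   5 |   3 | acaacacaa
   6 |   6 | acacaa
   7 |   2 | bacaacacaa
   8 |   9 | caa
   9 |   4 | caacacaa
  10 |   0 | cabacaacacaa
  11 |   7 | cacaa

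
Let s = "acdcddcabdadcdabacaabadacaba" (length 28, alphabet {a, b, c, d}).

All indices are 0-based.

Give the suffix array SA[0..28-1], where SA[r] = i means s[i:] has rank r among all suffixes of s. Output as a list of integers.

[27, 18, 25, 14, 19, 7, 16, 23, 0, 21, 10, 26, 15, 20, 8, 17, 24, 6, 12, 1, 3, 13, 22, 9, 5, 11, 2, 4]

sorted suffixes:
  #0 SA[0]=27  'a'
  #1 SA[1]=18  'aabadacaba'
  #2 SA[2]=25  'aba'
  #3 SA[3]=14  'abacaabadacaba'
  #4 SA[4]=19  'abadacaba'
  #5 SA[5]=7  'abdadcdabacaabadacaba'
  #6 SA[6]=16  'acaabadacaba'
  #7 SA[7]=23  'acaba'
  #8 SA[8]=0  'acdcddcabdadcdabacaabadacaba'
  #9 SA[9]=21  'adacaba'
  #10 SA[10]=10  'adcdabacaabadacaba'
  #11 SA[11]=26  'ba'
  #12 SA[12]=15  'bacaabadacaba'
  #13 SA[13]=20  'badacaba'
  #14 SA[14]=8  'bdadcdabacaabadacaba'
  #15 SA[15]=17  'caabadacaba'
  #16 SA[16]=24  'caba'
  #17 SA[17]=6  'cabdadcdabacaabadacaba'
  #18 SA[18]=12  'cdabacaabadacaba'
  #19 SA[19]=1  'cdcddcabdadcdabacaabadacaba'
  #20 SA[20]=3  'cddcabdadcdabacaabadacaba'
  #21 SA[21]=13  'dabacaabadacaba'
  #22 SA[22]=22  'dacaba'
  #23 SA[23]=9  'dadcdabacaabadacaba'
  #24 SA[24]=5  'dcabdadcdabacaabadacaba'
  #25 SA[25]=11  'dcdabacaabadacaba'
  #26 SA[26]=2  'dcddcabdadcdabacaabadacaba'
  #27 SA[27]=4  'ddcabdadcdabacaabadacaba'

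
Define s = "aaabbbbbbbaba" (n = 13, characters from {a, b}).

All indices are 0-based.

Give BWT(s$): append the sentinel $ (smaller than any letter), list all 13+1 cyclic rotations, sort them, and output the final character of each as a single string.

ab$abaabbbbbba

rank  rotation        last
    0  $aaabbbbbbbaba  a
    1  a$aaabbbbbbbab  b
    2  aaabbbbbbbaba$  $
    3  aabbbbbbbaba$a  a
    4  aba$aaabbbbbbb  b
    5  abbbbbbbaba$aa  a
    6  ba$aaabbbbbbba  a
    7  baba$aaabbbbbb  b
    8  bbaba$aaabbbbb  b
    9  bbbaba$aaabbbb  b
   10  bbbbaba$aaabbb  b
   11  bbbbbaba$aaabb  b
   12  bbbbbbaba$aaab  b
   13  bbbbbbbaba$aaa  a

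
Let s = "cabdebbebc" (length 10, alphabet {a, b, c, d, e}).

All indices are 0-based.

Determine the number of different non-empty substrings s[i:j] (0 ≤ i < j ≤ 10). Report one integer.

rank | idx | suffix
   0 |   1 | abdebbebc
   1 |   5 | bbebc
   2 |   8 | bc
   3 |   2 | bdebbebc
   4 |   6 | bebc
   5 |   9 | c
   6 |   0 | cabdebbebc
   7 |   3 | debbebc
   8 |   4 | ebbebc
   9 |   7 | ebc

SA = [1, 5, 8, 2, 6, 9, 0, 3, 4, 7]
i: (SA[i-1],SA[i]) lcp shared
  1: (1,5) 0 ''
  2: (5,8) 1 'b'
  3: (8,2) 1 'b'
  4: (2,6) 1 'b'
  5: (6,9) 0 ''
  6: (9,0) 1 'c'
  7: (0,3) 0 ''
  8: (3,4) 0 ''
  9: (4,7) 2 'eb'

n(n+1)/2 = 10·11/2 = 55
Σ LCP = 0 + 0 + 1 + 1 + 1 + 0 + 1 + 0 + 0 + 2 = 6
distinct = 55 − 6 = 49

49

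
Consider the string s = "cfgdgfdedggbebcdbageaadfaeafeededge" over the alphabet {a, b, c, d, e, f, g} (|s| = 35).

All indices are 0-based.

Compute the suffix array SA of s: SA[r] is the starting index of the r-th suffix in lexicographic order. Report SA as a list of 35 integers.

rank | idx | suffix
   0 |  20 | aadfaeafeededge
   1 |  21 | adfaeafeededge
   2 |  24 | aeafeededge
   3 |  26 | afeededge
   4 |  17 | ageaadfaeafeededge
   5 |  16 | bageaadfaeafeededge
   6 |  13 | bcdbageaadfaeafeededge
   7 |  11 | bebcdbageaadfaeafeededge
   8 |  14 | cdbageaadfaeafeededge
   9 |   0 | cfgdgfdedggbebcdbageaadfaeafeededge
  10 |  15 | dbageaadfaeafeededge
  11 |  30 | dedge
  12 |   6 | dedggbebcdbageaadfaeafeededge
  13 |  22 | dfaeafeededge
  14 |  32 | dge
  15 |   3 | dgfdedggbebcdbageaadfaeafeededge
  16 |   8 | dggbebcdbageaadfaeafeededge
  17 |  34 | e
  18 |  19 | eaadfaeafeededge
  19 |  25 | eafeededge
  20 |  12 | ebcdbageaadfaeafeededge
  21 |  29 | ededge
  22 |  31 | edge
  23 |   7 | edggbebcdbageaadfaeafeededge
  24 |  28 | eededge
  25 |  23 | faeafeededge
  26 |   5 | fdedggbebcdbageaadfaeafeededge
  27 |  27 | feededge
  28 |   1 | fgdgfdedggbebcdbageaadfaeafeededge
  29 |  10 | gbebcdbageaadfaeafeededge
  30 |   2 | gdgfdedggbebcdbageaadfaeafeededge
  31 |  33 | ge
  32 |  18 | geaadfaeafeededge
  33 |   4 | gfdedggbebcdbageaadfaeafeededge
  34 |   9 | ggbebcdbageaadfaeafeededge

[20, 21, 24, 26, 17, 16, 13, 11, 14, 0, 15, 30, 6, 22, 32, 3, 8, 34, 19, 25, 12, 29, 31, 7, 28, 23, 5, 27, 1, 10, 2, 33, 18, 4, 9]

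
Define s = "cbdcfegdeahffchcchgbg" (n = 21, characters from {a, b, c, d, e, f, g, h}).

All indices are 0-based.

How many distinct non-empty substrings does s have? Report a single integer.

rank | idx | suffix
   0 |   9 | ahffchcchgbg
   1 |   1 | bdcfegdeahffchcchgbg
   2 |  19 | bg
   3 |   0 | cbdcfegdeahffchcchgbg
   4 |  15 | cchgbg
   5 |   3 | cfegdeahffchcchgbg
   6 |  13 | chcchgbg
   7 |  16 | chgbg
   8 |   2 | dcfegdeahffchcchgbg
   9 |   7 | deahffchcchgbg
  10 |   8 | eahffchcchgbg
  11 |   5 | egdeahffchcchgbg
  12 |  12 | fchcchgbg
  13 |   4 | fegdeahffchcchgbg
  14 |  11 | ffchcchgbg
  15 |  20 | g
  16 |  18 | gbg
  17 |   6 | gdeahffchcchgbg
  18 |  14 | hcchgbg
  19 |  10 | hffchcchgbg
  20 |  17 | hgbg

SA = [9, 1, 19, 0, 15, 3, 13, 16, 2, 7, 8, 5, 12, 4, 11, 20, 18, 6, 14, 10, 17]
rank  pair      lcp
   1  s[9:],s[1:]  0  ''
   2  s[1:],s[19:]  1  'b'
   3  s[19:],s[0:]  0  ''
   4  s[0:],s[15:]  1  'c'
   5  s[15:],s[3:]  1  'c'
   6  s[3:],s[13:]  1  'c'
   7  s[13:],s[16:]  2  'ch'
   8  s[16:],s[2:]  0  ''
   9  s[2:],s[7:]  1  'd'
  10  s[7:],s[8:]  0  ''
  11  s[8:],s[5:]  1  'e'
  12  s[5:],s[12:]  0  ''
  13  s[12:],s[4:]  1  'f'
  14  s[4:],s[11:]  1  'f'
  15  s[11:],s[20:]  0  ''
  16  s[20:],s[18:]  1  'g'
  17  s[18:],s[6:]  1  'g'
  18  s[6:],s[14:]  0  ''
  19  s[14:],s[10:]  1  'h'
  20  s[10:],s[17:]  1  'h'

n(n+1)/2 = 21·22/2 = 231
Σ LCP = 0 + 0 + 1 + 0 + 1 + 1 + 1 + 2 + 0 + 1 + 0 + 1 + 0 + 1 + 1 + 0 + 1 + 1 + 0 + 1 + 1 = 14
distinct = 231 − 14 = 217

217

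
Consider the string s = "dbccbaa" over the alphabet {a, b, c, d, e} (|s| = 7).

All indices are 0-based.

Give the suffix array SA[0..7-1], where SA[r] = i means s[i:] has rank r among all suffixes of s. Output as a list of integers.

sorted suffixes:
  #0 SA[0]=6  'a'
  #1 SA[1]=5  'aa'
  #2 SA[2]=4  'baa'
  #3 SA[3]=1  'bccbaa'
  #4 SA[4]=3  'cbaa'
  #5 SA[5]=2  'ccbaa'
  #6 SA[6]=0  'dbccbaa'

[6, 5, 4, 1, 3, 2, 0]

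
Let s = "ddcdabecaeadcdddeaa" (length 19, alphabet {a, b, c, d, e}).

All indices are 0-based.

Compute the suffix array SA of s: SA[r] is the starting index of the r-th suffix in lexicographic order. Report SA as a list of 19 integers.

sorted suffixes:
  #0 SA[0]=18  'a'
  #1 SA[1]=17  'aa'
  #2 SA[2]=4  'abecaeadcdddeaa'
  #3 SA[3]=10  'adcdddeaa'
  #4 SA[4]=8  'aeadcdddeaa'
  #5 SA[5]=5  'becaeadcdddeaa'
  #6 SA[6]=7  'caeadcdddeaa'
  #7 SA[7]=2  'cdabecaeadcdddeaa'
  #8 SA[8]=12  'cdddeaa'
  #9 SA[9]=3  'dabecaeadcdddeaa'
  #10 SA[10]=1  'dcdabecaeadcdddeaa'
  #11 SA[11]=11  'dcdddeaa'
  #12 SA[12]=0  'ddcdabecaeadcdddeaa'
  #13 SA[13]=13  'dddeaa'
  #14 SA[14]=14  'ddeaa'
  #15 SA[15]=15  'deaa'
  #16 SA[16]=16  'eaa'
  #17 SA[17]=9  'eadcdddeaa'
  #18 SA[18]=6  'ecaeadcdddeaa'

[18, 17, 4, 10, 8, 5, 7, 2, 12, 3, 1, 11, 0, 13, 14, 15, 16, 9, 6]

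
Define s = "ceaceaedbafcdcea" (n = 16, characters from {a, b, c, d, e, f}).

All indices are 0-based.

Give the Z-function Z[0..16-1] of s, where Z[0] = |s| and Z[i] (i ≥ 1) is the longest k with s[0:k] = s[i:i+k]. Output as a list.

[16, 0, 0, 3, 0, 0, 0, 0, 0, 0, 0, 1, 0, 3, 0, 0]

Z[0]=16
i=1: fresh scan; Z[1]=0
i=2: fresh scan; Z[2]=0
i=3: fresh scan; Z[3]=3 scan→box=[3,6)
i=4: min(r-i=2, Z[1]=0)=0; Z[4]=0
i=5: min(r-i=1, Z[2]=0)=0; Z[5]=0
i=6: fresh scan; Z[6]=0
i=7: fresh scan; Z[7]=0
i=8: fresh scan; Z[8]=0
i=9: fresh scan; Z[9]=0
i=10: fresh scan; Z[10]=0
i=11: fresh scan; Z[11]=1 scan→box=[11,12)
i=12: fresh scan; Z[12]=0
i=13: fresh scan; Z[13]=3 scan→box=[13,16)
i=14: min(r-i=2, Z[1]=0)=0; Z[14]=0
i=15: min(r-i=1, Z[2]=0)=0; Z[15]=0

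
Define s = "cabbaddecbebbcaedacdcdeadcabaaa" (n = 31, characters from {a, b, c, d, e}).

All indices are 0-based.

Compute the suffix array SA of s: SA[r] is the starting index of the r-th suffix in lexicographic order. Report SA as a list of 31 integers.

[30, 29, 28, 26, 1, 17, 23, 4, 14, 27, 3, 2, 11, 12, 9, 25, 0, 13, 8, 18, 20, 16, 24, 19, 5, 21, 6, 22, 10, 7, 15]

sorted suffixes:
  #0 SA[0]=30  'a'
  #1 SA[1]=29  'aa'
  #2 SA[2]=28  'aaa'
  #3 SA[3]=26  'abaaa'
  #4 SA[4]=1  'abbaddecbebbcaedacdcdeadcabaaa'
  #5 SA[5]=17  'acdcdeadcabaaa'
  #6 SA[6]=23  'adcabaaa'
  #7 SA[7]=4  'addecbebbcaedacdcdeadcabaaa'
  #8 SA[8]=14  'aedacdcdeadcabaaa'
  #9 SA[9]=27  'baaa'
  #10 SA[10]=3  'baddecbebbcaedacdcdeadcabaaa'
  #11 SA[11]=2  'bbaddecbebbcaedacdcdeadcabaaa'
  #12 SA[12]=11  'bbcaedacdcdeadcabaaa'
  #13 SA[13]=12  'bcaedacdcdeadcabaaa'
  #14 SA[14]=9  'bebbcaedacdcdeadcabaaa'
  #15 SA[15]=25  'cabaaa'
  #16 SA[16]=0  'cabbaddecbebbcaedacdcdeadcabaaa'
  #17 SA[17]=13  'caedacdcdeadcabaaa'
  #18 SA[18]=8  'cbebbcaedacdcdeadcabaaa'
  #19 SA[19]=18  'cdcdeadcabaaa'
  #20 SA[20]=20  'cdeadcabaaa'
  #21 SA[21]=16  'dacdcdeadcabaaa'
  #22 SA[22]=24  'dcabaaa'
  #23 SA[23]=19  'dcdeadcabaaa'
  #24 SA[24]=5  'ddecbebbcaedacdcdeadcabaaa'
  #25 SA[25]=21  'deadcabaaa'
  #26 SA[26]=6  'decbebbcaedacdcdeadcabaaa'
  #27 SA[27]=22  'eadcabaaa'
  #28 SA[28]=10  'ebbcaedacdcdeadcabaaa'
  #29 SA[29]=7  'ecbebbcaedacdcdeadcabaaa'
  #30 SA[30]=15  'edacdcdeadcabaaa'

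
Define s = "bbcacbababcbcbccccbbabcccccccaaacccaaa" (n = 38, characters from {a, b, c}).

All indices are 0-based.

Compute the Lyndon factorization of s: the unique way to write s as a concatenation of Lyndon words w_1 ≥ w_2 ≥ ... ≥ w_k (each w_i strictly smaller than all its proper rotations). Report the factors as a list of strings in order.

["bbc", "acb", "ababcbcbccccbbabccccccc", "aaaccc", "a", "a", "a"]

emit factor 1: 'bbc' (i=0, period=3)
emit factor 2: 'acb' (i=3, period=3)
emit factor 3: 'ababcbcbccccbbabccccccc' (i=6, period=23)
emit factor 4: 'aaaccc' (i=29, period=6)
emit factor 5: 'a' (i=35, period=1)
emit factor 6: 'a' (i=36, period=1)
emit factor 7: 'a' (i=37, period=1)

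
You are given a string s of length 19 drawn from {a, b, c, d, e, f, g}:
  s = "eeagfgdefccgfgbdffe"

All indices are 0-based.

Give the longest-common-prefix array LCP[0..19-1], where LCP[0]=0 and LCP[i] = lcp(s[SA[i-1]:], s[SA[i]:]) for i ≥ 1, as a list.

[0, 0, 0, 1, 0, 1, 0, 1, 1, 1, 0, 1, 1, 1, 2, 0, 1, 1, 3]

sorted suffixes:
  #0 SA[0]=2  'agfgdefccgfgbdffe'
  #1 SA[1]=14  'bdffe'
  #2 SA[2]=9  'ccgfgbdffe'
  #3 SA[3]=10  'cgfgbdffe'
  #4 SA[4]=6  'defccgfgbdffe'
  #5 SA[5]=15  'dffe'
  #6 SA[6]=18  'e'
  #7 SA[7]=1  'eagfgdefccgfgbdffe'
  #8 SA[8]=0  'eeagfgdefccgfgbdffe'
  #9 SA[9]=7  'efccgfgbdffe'
  #10 SA[10]=8  'fccgfgbdffe'
  #11 SA[11]=17  'fe'
  #12 SA[12]=16  'ffe'
  #13 SA[13]=12  'fgbdffe'
  #14 SA[14]=4  'fgdefccgfgbdffe'
  #15 SA[15]=13  'gbdffe'
  #16 SA[16]=5  'gdefccgfgbdffe'
  #17 SA[17]=11  'gfgbdffe'
  #18 SA[18]=3  'gfgdefccgfgbdffe'

SA = [2, 14, 9, 10, 6, 15, 18, 1, 0, 7, 8, 17, 16, 12, 4, 13, 5, 11, 3]
i: (SA[i-1],SA[i]) lcp shared
  1: (2,14) 0 ''
  2: (14,9) 0 ''
  3: (9,10) 1 'c'
  4: (10,6) 0 ''
  5: (6,15) 1 'd'
  6: (15,18) 0 ''
  7: (18,1) 1 'e'
  8: (1,0) 1 'e'
  9: (0,7) 1 'e'
  10: (7,8) 0 ''
  11: (8,17) 1 'f'
  12: (17,16) 1 'f'
  13: (16,12) 1 'f'
  14: (12,4) 2 'fg'
  15: (4,13) 0 ''
  16: (13,5) 1 'g'
  17: (5,11) 1 'g'
  18: (11,3) 3 'gfg'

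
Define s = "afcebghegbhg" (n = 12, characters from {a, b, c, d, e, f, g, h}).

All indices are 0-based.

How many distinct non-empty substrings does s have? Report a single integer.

rank | idx | suffix
   0 |   0 | afcebghegbhg
   1 |   4 | bghegbhg
   2 |   9 | bhg
   3 |   2 | cebghegbhg
   4 |   3 | ebghegbhg
   5 |   7 | egbhg
   6 |   1 | fcebghegbhg
   7 |  11 | g
   8 |   8 | gbhg
   9 |   5 | ghegbhg
  10 |   6 | hegbhg
  11 |  10 | hg

SA = [0, 4, 9, 2, 3, 7, 1, 11, 8, 5, 6, 10]
i: (SA[i-1],SA[i]) lcp shared
  1: (0,4) 0 ''
  2: (4,9) 1 'b'
  3: (9,2) 0 ''
  4: (2,3) 0 ''
  5: (3,7) 1 'e'
  6: (7,1) 0 ''
  7: (1,11) 0 ''
  8: (11,8) 1 'g'
  9: (8,5) 1 'g'
  10: (5,6) 0 ''
  11: (6,10) 1 'h'

n(n+1)/2 = 12·13/2 = 78
Σ LCP = 0 + 0 + 1 + 0 + 0 + 1 + 0 + 0 + 1 + 1 + 0 + 1 = 5
distinct = 78 − 5 = 73

73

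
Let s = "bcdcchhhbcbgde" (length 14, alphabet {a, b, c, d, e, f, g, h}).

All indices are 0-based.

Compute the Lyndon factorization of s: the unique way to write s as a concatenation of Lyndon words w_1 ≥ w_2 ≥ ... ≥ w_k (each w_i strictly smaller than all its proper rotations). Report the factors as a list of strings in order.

emit factor 1: 'bcdcchhh' (i=0, period=8)
emit factor 2: 'bcbgde' (i=8, period=6)

["bcdcchhh", "bcbgde"]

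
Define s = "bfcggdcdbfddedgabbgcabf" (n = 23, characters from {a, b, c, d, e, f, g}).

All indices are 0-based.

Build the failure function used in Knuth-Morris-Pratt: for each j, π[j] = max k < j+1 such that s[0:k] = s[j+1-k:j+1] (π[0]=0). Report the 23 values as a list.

π[0] = 0
j=1 s[j]='f': π[1]=0 (border '')
j=2 s[j]='c': π[2]=0 (border '')
j=3 s[j]='g': π[3]=0 (border '')
j=4 s[j]='g': π[4]=0 (border '')
j=5 s[j]='d': π[5]=0 (border '')
j=6 s[j]='c': π[6]=0 (border '')
j=7 s[j]='d': π[7]=0 (border '')
j=8 s[j]='b': π[8]=1 (border 'b')
j=9 s[j]='f': π[9]=2 (border 'bf')
j=10 s[j]='d': k: 2→0; π[10]=0 (border '')
j=11 s[j]='d': π[11]=0 (border '')
j=12 s[j]='e': π[12]=0 (border '')
j=13 s[j]='d': π[13]=0 (border '')
j=14 s[j]='g': π[14]=0 (border '')
j=15 s[j]='a': π[15]=0 (border '')
j=16 s[j]='b': π[16]=1 (border 'b')
j=17 s[j]='b': k: 1→0; π[17]=1 (border 'b')
j=18 s[j]='g': k: 1→0; π[18]=0 (border '')
j=19 s[j]='c': π[19]=0 (border '')
j=20 s[j]='a': π[20]=0 (border '')
j=21 s[j]='b': π[21]=1 (border 'b')
j=22 s[j]='f': π[22]=2 (border 'bf')

[0, 0, 0, 0, 0, 0, 0, 0, 1, 2, 0, 0, 0, 0, 0, 0, 1, 1, 0, 0, 0, 1, 2]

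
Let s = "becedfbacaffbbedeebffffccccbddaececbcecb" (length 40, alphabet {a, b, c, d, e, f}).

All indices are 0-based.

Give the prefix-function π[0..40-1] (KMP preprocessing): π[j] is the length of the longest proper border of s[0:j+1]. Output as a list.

π[0] = 0
j=1 s[j]='e': π[1]=0 (border '')
j=2 s[j]='c': π[2]=0 (border '')
j=3 s[j]='e': π[3]=0 (border '')
j=4 s[j]='d': π[4]=0 (border '')
j=5 s[j]='f': π[5]=0 (border '')
j=6 s[j]='b': π[6]=1 (border 'b')
j=7 s[j]='a': k: 1→0; π[7]=0 (border '')
j=8 s[j]='c': π[8]=0 (border '')
j=9 s[j]='a': π[9]=0 (border '')
j=10 s[j]='f': π[10]=0 (border '')
j=11 s[j]='f': π[11]=0 (border '')
j=12 s[j]='b': π[12]=1 (border 'b')
j=13 s[j]='b': k: 1→0; π[13]=1 (border 'b')
j=14 s[j]='e': π[14]=2 (border 'be')
j=15 s[j]='d': k: 2→0; π[15]=0 (border '')
j=16 s[j]='e': π[16]=0 (border '')
j=17 s[j]='e': π[17]=0 (border '')
j=18 s[j]='b': π[18]=1 (border 'b')
j=19 s[j]='f': k: 1→0; π[19]=0 (border '')
j=20 s[j]='f': π[20]=0 (border '')
j=21 s[j]='f': π[21]=0 (border '')
j=22 s[j]='f': π[22]=0 (border '')
j=23 s[j]='c': π[23]=0 (border '')
j=24 s[j]='c': π[24]=0 (border '')
j=25 s[j]='c': π[25]=0 (border '')
j=26 s[j]='c': π[26]=0 (border '')
j=27 s[j]='b': π[27]=1 (border 'b')
j=28 s[j]='d': k: 1→0; π[28]=0 (border '')
j=29 s[j]='d': π[29]=0 (border '')
j=30 s[j]='a': π[30]=0 (border '')
j=31 s[j]='e': π[31]=0 (border '')
j=32 s[j]='c': π[32]=0 (border '')
j=33 s[j]='e': π[33]=0 (border '')
j=34 s[j]='c': π[34]=0 (border '')
j=35 s[j]='b': π[35]=1 (border 'b')
j=36 s[j]='c': k: 1→0; π[36]=0 (border '')
j=37 s[j]='e': π[37]=0 (border '')
j=38 s[j]='c': π[38]=0 (border '')
j=39 s[j]='b': π[39]=1 (border 'b')

[0, 0, 0, 0, 0, 0, 1, 0, 0, 0, 0, 0, 1, 1, 2, 0, 0, 0, 1, 0, 0, 0, 0, 0, 0, 0, 0, 1, 0, 0, 0, 0, 0, 0, 0, 1, 0, 0, 0, 1]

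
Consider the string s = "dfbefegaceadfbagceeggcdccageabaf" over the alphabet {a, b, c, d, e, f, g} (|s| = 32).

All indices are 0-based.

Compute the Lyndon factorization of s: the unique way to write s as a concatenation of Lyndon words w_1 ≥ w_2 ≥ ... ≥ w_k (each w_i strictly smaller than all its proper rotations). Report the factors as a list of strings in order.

emit factor 1: 'df' (i=0, period=2)
emit factor 2: 'befeg' (i=2, period=5)
emit factor 3: 'aceadfbagceeggcdccage' (i=7, period=21)
emit factor 4: 'abaf' (i=28, period=4)

["df", "befeg", "aceadfbagceeggcdccage", "abaf"]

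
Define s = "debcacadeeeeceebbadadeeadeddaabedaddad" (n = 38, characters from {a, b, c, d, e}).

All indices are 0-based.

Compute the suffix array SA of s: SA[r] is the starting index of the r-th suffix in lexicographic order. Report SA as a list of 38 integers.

rank | idx | suffix
   0 |  28 | aabedaddad
   1 |  29 | abedaddad
   2 |   4 | acadeeeeceebbadadeeadeddaabedaddad
   3 |  36 | ad
   4 |  17 | adadeeadeddaabedaddad
   5 |  33 | addad
   6 |  23 | adeddaabedaddad
   7 |  19 | adeeadeddaabedaddad
   8 |   6 | adeeeeceebbadadeeadeddaabedaddad
   9 |  16 | badadeeadeddaabedaddad
  10 |  15 | bbadadeeadeddaabedaddad
  11 |   2 | bcacadeeeeceebbadadeeadeddaabedaddad
  12 |  30 | bedaddad
  13 |   3 | cacadeeeeceebbadadeeadeddaabedaddad
  14 |   5 | cadeeeeceebbadadeeadeddaabedaddad
  15 |  12 | ceebbadadeeadeddaabedaddad
  16 |  37 | d
  17 |  27 | daabedaddad
  18 |  35 | dad
  19 |  32 | daddad
  20 |  18 | dadeeadeddaabedaddad
  21 |  26 | ddaabedaddad
  22 |  34 | ddad
  23 |   0 | debcacadeeeeceebbadadeeadeddaabedaddad
  24 |  24 | deddaabedaddad
  25 |  20 | deeadeddaabedaddad
  26 |   7 | deeeeceebbadadeeadeddaabedaddad
  27 |  22 | eadeddaabedaddad
  28 |  14 | ebbadadeeadeddaabedaddad
  29 |   1 | ebcacadeeeeceebbadadeeadeddaabedaddad
  30 |  11 | eceebbadadeeadeddaabedaddad
  31 |  31 | edaddad
  32 |  25 | eddaabedaddad
  33 |  21 | eeadeddaabedaddad
  34 |  13 | eebbadadeeadeddaabedaddad
  35 |  10 | eeceebbadadeeadeddaabedaddad
  36 |   9 | eeeceebbadadeeadeddaabedaddad
  37 |   8 | eeeeceebbadadeeadeddaabedaddad

[28, 29, 4, 36, 17, 33, 23, 19, 6, 16, 15, 2, 30, 3, 5, 12, 37, 27, 35, 32, 18, 26, 34, 0, 24, 20, 7, 22, 14, 1, 11, 31, 25, 21, 13, 10, 9, 8]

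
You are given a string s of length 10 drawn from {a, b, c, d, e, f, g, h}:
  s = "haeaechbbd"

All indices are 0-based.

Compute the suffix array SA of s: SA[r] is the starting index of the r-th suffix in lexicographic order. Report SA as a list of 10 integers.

[1, 3, 7, 8, 5, 9, 2, 4, 0, 6]

rank→(start, suffix):
  0 → (1, 'aeaechbbd')
  1 → (3, 'aechbbd')
  2 → (7, 'bbd')
  3 → (8, 'bd')
  4 → (5, 'chbbd')
  5 → (9, 'd')
  6 → (2, 'eaechbbd')
  7 → (4, 'echbbd')
  8 → (0, 'haeaechbbd')
  9 → (6, 'hbbd')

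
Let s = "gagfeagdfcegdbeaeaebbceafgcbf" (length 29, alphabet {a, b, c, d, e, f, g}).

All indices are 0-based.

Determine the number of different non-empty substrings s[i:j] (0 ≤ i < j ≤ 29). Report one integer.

rank | idx | suffix
   0 |  15 | aeaebbceafgcbf
   1 |  17 | aebbceafgcbf
   2 |  23 | afgcbf
   3 |   5 | agdfcegdbeaeaebbceafgcbf
   4 |   1 | agfeagdfcegdbeaeaebbceafgcbf
   5 |  19 | bbceafgcbf
   6 |  20 | bceafgcbf
   7 |  13 | beaeaebbceafgcbf
   8 |  27 | bf
   9 |  26 | cbf
  10 |  21 | ceafgcbf
  11 |   9 | cegdbeaeaebbceafgcbf
  12 |  12 | dbeaeaebbceafgcbf
  13 |   7 | dfcegdbeaeaebbceafgcbf
  14 |  14 | eaeaebbceafgcbf
  15 |  16 | eaebbceafgcbf
  16 |  22 | eafgcbf
  17 |   4 | eagdfcegdbeaeaebbceafgcbf
  18 |  18 | ebbceafgcbf
  19 |  10 | egdbeaeaebbceafgcbf
  20 |  28 | f
  21 |   8 | fcegdbeaeaebbceafgcbf
  22 |   3 | feagdfcegdbeaeaebbceafgcbf
  23 |  24 | fgcbf
  24 |   0 | gagfeagdfcegdbeaeaebbceafgcbf
  25 |  25 | gcbf
  26 |  11 | gdbeaeaebbceafgcbf
  27 |   6 | gdfcegdbeaeaebbceafgcbf
  28 |   2 | gfeagdfcegdbeaeaebbceafgcbf

SA = [15, 17, 23, 5, 1, 19, 20, 13, 27, 26, 21, 9, 12, 7, 14, 16, 22, 4, 18, 10, 28, 8, 3, 24, 0, 25, 11, 6, 2]
rank  pair      lcp
   1  s[15:],s[17:]  2  'ae'
   2  s[17:],s[23:]  1  'a'
   3  s[23:],s[5:]  1  'a'
   4  s[5:],s[1:]  2  'ag'
   5  s[1:],s[19:]  0  ''
   6  s[19:],s[20:]  1  'b'
   7  s[20:],s[13:]  1  'b'
   8  s[13:],s[27:]  1  'b'
   9  s[27:],s[26:]  0  ''
  10  s[26:],s[21:]  1  'c'
  11  s[21:],s[9:]  2  'ce'
  12  s[9:],s[12:]  0  ''
  13  s[12:],s[7:]  1  'd'
  14  s[7:],s[14:]  0  ''
  15  s[14:],s[16:]  3  'eae'
  16  s[16:],s[22:]  2  'ea'
  17  s[22:],s[4:]  2  'ea'
  18  s[4:],s[18:]  1  'e'
  19  s[18:],s[10:]  1  'e'
  20  s[10:],s[28:]  0  ''
  21  s[28:],s[8:]  1  'f'
  22  s[8:],s[3:]  1  'f'
  23  s[3:],s[24:]  1  'f'
  24  s[24:],s[0:]  0  ''
  25  s[0:],s[25:]  1  'g'
  26  s[25:],s[11:]  1  'g'
  27  s[11:],s[6:]  2  'gd'
  28  s[6:],s[2:]  1  'g'

n(n+1)/2 = 29·30/2 = 435
Σ LCP = 0 + 2 + 1 + 1 + 2 + 0 + 1 + 1 + 1 + 0 + 1 + 2 + 0 + 1 + 0 + 3 + 2 + 2 + 1 + 1 + 0 + 1 + 1 + 1 + 0 + 1 + 1 + 2 + 1 = 30
distinct = 435 − 30 = 405

405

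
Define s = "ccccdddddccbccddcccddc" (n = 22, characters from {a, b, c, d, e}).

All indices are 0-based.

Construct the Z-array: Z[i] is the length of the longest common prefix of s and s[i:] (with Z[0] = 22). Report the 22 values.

[22, 3, 2, 1, 0, 0, 0, 0, 0, 2, 1, 0, 2, 1, 0, 0, 3, 2, 1, 0, 0, 1]

Z[0]=22
i=1: i≥r, start 0; Z[1]=3 extend→box=[1,4)
i=2: min(r-i=2, Z[1]=3)=2; Z[2]=2
i=3: min(r-i=1, Z[2]=2)=1; Z[3]=1
i=4: i≥r, start 0; Z[4]=0
i=5: i≥r, start 0; Z[5]=0
i=6: i≥r, start 0; Z[6]=0
i=7: i≥r, start 0; Z[7]=0
i=8: i≥r, start 0; Z[8]=0
i=9: i≥r, start 0; Z[9]=2 extend→box=[9,11)
i=10: min(r-i=1, Z[1]=3)=1; Z[10]=1
i=11: i≥r, start 0; Z[11]=0
i=12: i≥r, start 0; Z[12]=2 extend→box=[12,14)
i=13: min(r-i=1, Z[1]=3)=1; Z[13]=1
i=14: i≥r, start 0; Z[14]=0
i=15: i≥r, start 0; Z[15]=0
i=16: i≥r, start 0; Z[16]=3 extend→box=[16,19)
i=17: min(r-i=2, Z[1]=3)=2; Z[17]=2
i=18: min(r-i=1, Z[2]=2)=1; Z[18]=1
i=19: i≥r, start 0; Z[19]=0
i=20: i≥r, start 0; Z[20]=0
i=21: i≥r, start 0; Z[21]=1 extend→box=[21,22)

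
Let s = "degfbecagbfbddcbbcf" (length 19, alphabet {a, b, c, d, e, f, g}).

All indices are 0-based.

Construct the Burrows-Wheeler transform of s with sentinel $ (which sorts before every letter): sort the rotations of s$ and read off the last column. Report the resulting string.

rank  rotation              last
    0  $degfbecagbfbddcbbcf  f
    1  agbfbddcbbcf$degfbec  c
    2  bbcf$degfbecagbfbddc  c
    3  bcf$degfbecagbfbddcb  b
    4  bddcbbcf$degfbecagbf  f
    5  becagbfbddcbbcf$degf  f
    6  bfbddcbbcf$degfbecag  g
    7  cagbfbddcbbcf$degfbe  e
    8  cbbcf$degfbecagbfbdd  d
    9  cf$degfbecagbfbddcbb  b
   10  dcbbcf$degfbecagbfbd  d
   11  ddcbbcf$degfbecagbfb  b
   12  degfbecagbfbddcbbcf$  $
   13  ecagbfbddcbbcf$degfb  b
   14  egfbecagbfbddcbbcf$d  d
   15  f$degfbecagbfbddcbbc  c
   16  fbddcbbcf$degfbecagb  b
   17  fbecagbfbddcbbcf$deg  g
   18  gbfbddcbbcf$degfbeca  a
   19  gfbecagbfbddcbbcf$de  e

fccbffgedbdb$bdcbgae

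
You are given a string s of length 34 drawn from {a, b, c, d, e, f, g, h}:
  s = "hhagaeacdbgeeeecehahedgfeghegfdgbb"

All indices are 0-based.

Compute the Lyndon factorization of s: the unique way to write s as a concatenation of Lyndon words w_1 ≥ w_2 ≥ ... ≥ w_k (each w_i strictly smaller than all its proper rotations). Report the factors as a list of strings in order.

["h", "h", "ag", "ae", "acdbgeeeecehahedgfeghegfdgbb"]

emit factor 1: 'h' (i=0, period=1)
emit factor 2: 'h' (i=1, period=1)
emit factor 3: 'ag' (i=2, period=2)
emit factor 4: 'ae' (i=4, period=2)
emit factor 5: 'acdbgeeeecehahedgfeghegfdgbb' (i=6, period=28)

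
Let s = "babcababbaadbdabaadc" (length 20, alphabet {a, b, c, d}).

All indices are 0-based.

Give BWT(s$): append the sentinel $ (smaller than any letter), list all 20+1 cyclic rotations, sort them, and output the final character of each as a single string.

rank  rotation               last
    0  $babcababbaadbdabaadc  c
    1  aadbdabaadc$babcababb  b
    2  aadc$babcababbaadbdab  b
    3  abaadc$babcababbaadbd  d
    4  ababbaadbdabaadc$babc  c
    5  abbaadbdabaadc$babcab  b
    6  abcababbaadbdabaadc$b  b
    7  adbdabaadc$babcababba  a
    8  adc$babcababbaadbdaba  a
    9  baadbdabaadc$babcabab  b
   10  baadc$babcababbaadbda  a
   11  babbaadbdabaadc$babca  a
   12  babcababbaadbdabaadc$  $
   13  bbaadbdabaadc$babcaba  a
   14  bcababbaadbdabaadc$ba  a
   15  bdabaadc$babcababbaad  d
   16  c$babcababbaadbdabaad  d
   17  cababbaadbdabaadc$bab  b
   18  dabaadc$babcababbaadb  b
   19  dbdabaadc$babcababbaa  a
   20  dc$babcababbaadbdabaa  a

cbbdcbbaabaa$aaddbbaa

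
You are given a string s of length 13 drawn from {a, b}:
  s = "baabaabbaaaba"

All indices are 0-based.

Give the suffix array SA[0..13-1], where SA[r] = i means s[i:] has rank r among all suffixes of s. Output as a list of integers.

rank→(start, suffix):
  0 → (12, 'a')
  1 → (8, 'aaaba')
  2 → (9, 'aaba')
  3 → (1, 'aabaabbaaaba')
  4 → (4, 'aabbaaaba')
  5 → (10, 'aba')
  6 → (2, 'abaabbaaaba')
  7 → (5, 'abbaaaba')
  8 → (11, 'ba')
  9 → (7, 'baaaba')
  10 → (0, 'baabaabbaaaba')
  11 → (3, 'baabbaaaba')
  12 → (6, 'bbaaaba')

[12, 8, 9, 1, 4, 10, 2, 5, 11, 7, 0, 3, 6]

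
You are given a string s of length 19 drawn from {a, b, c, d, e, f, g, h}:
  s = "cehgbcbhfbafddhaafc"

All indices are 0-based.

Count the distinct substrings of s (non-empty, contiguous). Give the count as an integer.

178

rank | idx | suffix
   0 |  15 | aafc
   1 |  16 | afc
   2 |  10 | afddhaafc
   3 |   9 | bafddhaafc
   4 |   4 | bcbhfbafddhaafc
   5 |   6 | bhfbafddhaafc
   6 |  18 | c
   7 |   5 | cbhfbafddhaafc
   8 |   0 | cehgbcbhfbafddhaafc
   9 |  12 | ddhaafc
  10 |  13 | dhaafc
  11 |   1 | ehgbcbhfbafddhaafc
  12 |   8 | fbafddhaafc
  13 |  17 | fc
  14 |  11 | fddhaafc
  15 |   3 | gbcbhfbafddhaafc
  16 |  14 | haafc
  17 |   7 | hfbafddhaafc
  18 |   2 | hgbcbhfbafddhaafc

SA = [15, 16, 10, 9, 4, 6, 18, 5, 0, 12, 13, 1, 8, 17, 11, 3, 14, 7, 2]
[i] adj suffixes → lcp
  [1] 15/16 → 1 ('a')
  [2] 16/10 → 2 ('af')
  [3] 10/9 → 0 ('')
  [4] 9/4 → 1 ('b')
  [5] 4/6 → 1 ('b')
  [6] 6/18 → 0 ('')
  [7] 18/5 → 1 ('c')
  [8] 5/0 → 1 ('c')
  [9] 0/12 → 0 ('')
  [10] 12/13 → 1 ('d')
  [11] 13/1 → 0 ('')
  [12] 1/8 → 0 ('')
  [13] 8/17 → 1 ('f')
  [14] 17/11 → 1 ('f')
  [15] 11/3 → 0 ('')
  [16] 3/14 → 0 ('')
  [17] 14/7 → 1 ('h')
  [18] 7/2 → 1 ('h')

n(n+1)/2 = 19·20/2 = 190
Σ LCP = 0 + 1 + 2 + 0 + 1 + 1 + 0 + 1 + 1 + 0 + 1 + 0 + 0 + 1 + 1 + 0 + 0 + 1 + 1 = 12
distinct = 190 − 12 = 178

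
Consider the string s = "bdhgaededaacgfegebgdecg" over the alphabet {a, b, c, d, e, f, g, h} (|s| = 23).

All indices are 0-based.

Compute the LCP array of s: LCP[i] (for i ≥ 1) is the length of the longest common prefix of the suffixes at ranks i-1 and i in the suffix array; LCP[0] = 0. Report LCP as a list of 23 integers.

sorted suffixes:
  #0 SA[0]=9  'aacgfegebgdecg'
  #1 SA[1]=10  'acgfegebgdecg'
  #2 SA[2]=4  'aededaacgfegebgdecg'
  #3 SA[3]=0  'bdhgaededaacgfegebgdecg'
  #4 SA[4]=17  'bgdecg'
  #5 SA[5]=21  'cg'
  #6 SA[6]=11  'cgfegebgdecg'
  #7 SA[7]=8  'daacgfegebgdecg'
  #8 SA[8]=19  'decg'
  #9 SA[9]=6  'dedaacgfegebgdecg'
  #10 SA[10]=1  'dhgaededaacgfegebgdecg'
  #11 SA[11]=16  'ebgdecg'
  #12 SA[12]=20  'ecg'
  #13 SA[13]=7  'edaacgfegebgdecg'
  #14 SA[14]=5  'ededaacgfegebgdecg'
  #15 SA[15]=14  'egebgdecg'
  #16 SA[16]=13  'fegebgdecg'
  #17 SA[17]=22  'g'
  #18 SA[18]=3  'gaededaacgfegebgdecg'
  #19 SA[19]=18  'gdecg'
  #20 SA[20]=15  'gebgdecg'
  #21 SA[21]=12  'gfegebgdecg'
  #22 SA[22]=2  'hgaededaacgfegebgdecg'

SA = [9, 10, 4, 0, 17, 21, 11, 8, 19, 6, 1, 16, 20, 7, 5, 14, 13, 22, 3, 18, 15, 12, 2]
rank  pair      lcp
   1  s[9:],s[10:]  1  'a'
   2  s[10:],s[4:]  1  'a'
   3  s[4:],s[0:]  0  ''
   4  s[0:],s[17:]  1  'b'
   5  s[17:],s[21:]  0  ''
   6  s[21:],s[11:]  2  'cg'
   7  s[11:],s[8:]  0  ''
   8  s[8:],s[19:]  1  'd'
   9  s[19:],s[6:]  2  'de'
  10  s[6:],s[1:]  1  'd'
  11  s[1:],s[16:]  0  ''
  12  s[16:],s[20:]  1  'e'
  13  s[20:],s[7:]  1  'e'
  14  s[7:],s[5:]  2  'ed'
  15  s[5:],s[14:]  1  'e'
  16  s[14:],s[13:]  0  ''
  17  s[13:],s[22:]  0  ''
  18  s[22:],s[3:]  1  'g'
  19  s[3:],s[18:]  1  'g'
  20  s[18:],s[15:]  1  'g'
  21  s[15:],s[12:]  1  'g'
  22  s[12:],s[2:]  0  ''

[0, 1, 1, 0, 1, 0, 2, 0, 1, 2, 1, 0, 1, 1, 2, 1, 0, 0, 1, 1, 1, 1, 0]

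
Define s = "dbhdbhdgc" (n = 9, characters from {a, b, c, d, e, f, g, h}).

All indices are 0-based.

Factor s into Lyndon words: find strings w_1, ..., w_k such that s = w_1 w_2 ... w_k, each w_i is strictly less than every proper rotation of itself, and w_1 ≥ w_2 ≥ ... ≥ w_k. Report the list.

["d", "bhdbhdgc"]

emit factor 1: 'd' (i=0, period=1)
emit factor 2: 'bhdbhdgc' (i=1, period=8)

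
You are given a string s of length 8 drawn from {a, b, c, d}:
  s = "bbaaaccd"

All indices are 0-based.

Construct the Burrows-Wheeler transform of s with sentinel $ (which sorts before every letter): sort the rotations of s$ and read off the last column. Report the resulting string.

dbaab$acc

rank  rotation   last
    0  $bbaaaccd  d
    1  aaaccd$bb  b
    2  aaccd$bba  a
    3  accd$bbaa  a
    4  baaaccd$b  b
    5  bbaaaccd$  $
    6  ccd$bbaaa  a
    7  cd$bbaaac  c
    8  d$bbaaacc  c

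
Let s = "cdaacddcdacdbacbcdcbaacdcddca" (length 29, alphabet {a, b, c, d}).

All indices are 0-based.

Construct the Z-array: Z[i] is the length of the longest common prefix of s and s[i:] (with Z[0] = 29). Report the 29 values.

[29, 0, 0, 0, 2, 0, 0, 3, 0, 0, 2, 0, 0, 0, 1, 0, 2, 0, 1, 0, 0, 0, 2, 0, 2, 0, 0, 1, 0]

Z[0]=29
i=1: i≥r, start 0; Z[1]=0
i=2: i≥r, start 0; Z[2]=0
i=3: i≥r, start 0; Z[3]=0
i=4: i≥r, start 0; Z[4]=2 grow→box=[4,6)
i=5: min(r-i=1, Z[1]=0)=0; Z[5]=0
i=6: i≥r, start 0; Z[6]=0
i=7: i≥r, start 0; Z[7]=3 grow→box=[7,10)
i=8: min(r-i=2, Z[1]=0)=0; Z[8]=0
i=9: min(r-i=1, Z[2]=0)=0; Z[9]=0
i=10: i≥r, start 0; Z[10]=2 grow→box=[10,12)
i=11: min(r-i=1, Z[1]=0)=0; Z[11]=0
i=12: i≥r, start 0; Z[12]=0
i=13: i≥r, start 0; Z[13]=0
i=14: i≥r, start 0; Z[14]=1 grow→box=[14,15)
i=15: i≥r, start 0; Z[15]=0
i=16: i≥r, start 0; Z[16]=2 grow→box=[16,18)
i=17: min(r-i=1, Z[1]=0)=0; Z[17]=0
i=18: i≥r, start 0; Z[18]=1 grow→box=[18,19)
i=19: i≥r, start 0; Z[19]=0
i=20: i≥r, start 0; Z[20]=0
i=21: i≥r, start 0; Z[21]=0
i=22: i≥r, start 0; Z[22]=2 grow→box=[22,24)
i=23: min(r-i=1, Z[1]=0)=0; Z[23]=0
i=24: i≥r, start 0; Z[24]=2 grow→box=[24,26)
i=25: min(r-i=1, Z[1]=0)=0; Z[25]=0
i=26: i≥r, start 0; Z[26]=0
i=27: i≥r, start 0; Z[27]=1 grow→box=[27,28)
i=28: i≥r, start 0; Z[28]=0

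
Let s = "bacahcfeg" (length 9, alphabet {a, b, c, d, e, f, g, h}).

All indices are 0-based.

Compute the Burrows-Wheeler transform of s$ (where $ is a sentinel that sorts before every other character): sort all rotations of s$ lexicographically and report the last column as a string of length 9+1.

gbc$ahfcea

rank  rotation    last
    0  $bacahcfeg  g
    1  acahcfeg$b  b
    2  ahcfeg$bac  c
    3  bacahcfeg$  $
    4  cahcfeg$ba  a
    5  cfeg$bacah  h
    6  eg$bacahcf  f
    7  feg$bacahc  c
    8  g$bacahcfe  e
    9  hcfeg$baca  a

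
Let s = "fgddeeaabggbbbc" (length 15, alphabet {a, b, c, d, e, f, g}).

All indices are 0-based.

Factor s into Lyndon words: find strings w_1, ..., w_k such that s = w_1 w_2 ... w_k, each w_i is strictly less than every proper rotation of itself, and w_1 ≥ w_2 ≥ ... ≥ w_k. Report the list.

emit factor 1: 'fg' (i=0, period=2)
emit factor 2: 'ddee' (i=2, period=4)
emit factor 3: 'aabggbbbc' (i=6, period=9)

["fg", "ddee", "aabggbbbc"]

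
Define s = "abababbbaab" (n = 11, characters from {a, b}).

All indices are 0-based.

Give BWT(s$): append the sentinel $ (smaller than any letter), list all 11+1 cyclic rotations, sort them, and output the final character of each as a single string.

rank  rotation      last
    0  $abababbbaab  b
    1  aab$abababbb  b
    2  ab$abababbba  a
    3  abababbbaab$  $
    4  ababbbaab$ab  b
    5  abbbaab$abab  b
    6  b$abababbbaa  a
    7  baab$abababb  b
    8  bababbbaab$a  a
    9  babbbaab$aba  a
   10  bbaab$ababab  b
   11  bbbaab$ababa  a

bba$bbabaaba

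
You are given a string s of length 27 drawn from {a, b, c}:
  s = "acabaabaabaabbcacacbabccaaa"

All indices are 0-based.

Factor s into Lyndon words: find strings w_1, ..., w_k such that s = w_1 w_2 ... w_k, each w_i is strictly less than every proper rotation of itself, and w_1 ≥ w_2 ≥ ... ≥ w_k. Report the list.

emit factor 1: 'ac' (i=0, period=2)
emit factor 2: 'ab' (i=2, period=2)
emit factor 3: 'aabaabaabbcacacbabcc' (i=4, period=20)
emit factor 4: 'a' (i=24, period=1)
emit factor 5: 'a' (i=25, period=1)
emit factor 6: 'a' (i=26, period=1)

["ac", "ab", "aabaabaabbcacacbabcc", "a", "a", "a"]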